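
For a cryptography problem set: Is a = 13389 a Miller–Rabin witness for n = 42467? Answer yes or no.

no

n − 1 = 42466 = 2^1 · 21233, so s = 1 and d = 21233.
By repeated squaring, 13389^21233 ≡ 1 (mod 42467).
x_0 = 13389^21233 mod 42467 = 1.
x_0 = 1, so 13389 is not a witness.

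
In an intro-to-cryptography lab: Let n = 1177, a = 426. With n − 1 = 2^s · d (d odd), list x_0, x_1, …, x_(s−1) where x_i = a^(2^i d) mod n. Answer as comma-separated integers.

453, 411, 610

n − 1 = 1176 = 2^3 · 147, so s = 3 and d = 147.
x_0 = 426^147 mod 1177 = 453.
x_1 = 453^2 mod 1177 = 411.
x_2 = 411^2 mod 1177 = 610.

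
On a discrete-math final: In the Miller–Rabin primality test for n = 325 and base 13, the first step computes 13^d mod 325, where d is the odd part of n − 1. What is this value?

n − 1 = 324 = 2^2 · 81, so s = 2 and d = 81.
13^81 mod 325 = 13.

13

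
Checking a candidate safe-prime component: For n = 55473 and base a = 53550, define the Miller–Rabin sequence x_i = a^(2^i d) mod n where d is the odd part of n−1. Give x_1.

n − 1 = 55472 = 2^4 · 3467, so s = 4 and d = 3467.
x_0 = 53550^3467 mod 55473 = 37704.
x_1 = 37704^2 mod 55473 = 40518.

40518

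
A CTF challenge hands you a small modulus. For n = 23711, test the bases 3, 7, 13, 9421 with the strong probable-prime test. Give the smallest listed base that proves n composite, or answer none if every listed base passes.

n − 1 = 23710 = 2^1 · 11855, so s = 1 and d = 11855.
Base 3: x_0 = 3^11855 mod 23711 = 21940. x_0 ∉ {1, 23710} and s = 1, so 3 is a Miller–Rabin witness and 23711 is composite.
Base 7: x_0 = 7^11855 mod 23711 = 569. x_0 ∉ {1, 23710} and s = 1, so 7 is a Miller–Rabin witness and 23711 is composite.
Base 13: x_0 = 13^11855 mod 23711 = 11442. x_0 ∉ {1, 23710} and s = 1, so 13 is a Miller–Rabin witness and 23711 is composite.
Base 9421: x_0 = 9421^11855 mod 23711 = 16001. x_0 ∉ {1, 23710} and s = 1, so 9421 is a Miller–Rabin witness and 23711 is composite.
The smallest witness among the given bases is 3.

3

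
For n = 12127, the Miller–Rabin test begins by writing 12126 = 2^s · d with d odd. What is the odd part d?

6063

Halving: 12126 → 6063; 6063 is odd.
So 12126 = 2^1 · 6063.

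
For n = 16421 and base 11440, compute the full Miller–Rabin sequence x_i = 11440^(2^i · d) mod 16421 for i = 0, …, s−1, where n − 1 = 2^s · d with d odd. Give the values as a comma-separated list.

3629, 16420

n − 1 = 16420 = 2^2 · 4105, so s = 2 and d = 4105.
x_0 = 11440^4105 mod 16421 = 3629.
x_1 = 3629^2 mod 16421 = 16420.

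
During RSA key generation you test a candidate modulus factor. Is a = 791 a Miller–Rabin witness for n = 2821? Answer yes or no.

yes

n − 1 = 2820 = 2^2 · 705, so s = 2 and d = 705.
x_0 = 791^705 mod 2821 = 931.
x_0 is neither 1 nor 2820, so continue squaring.
x_1 = 931^2 mod 2821 = 714.
Reached i = s−1 = 1 without hitting −1: 791 is a Miller–Rabin witness and 2821 is composite.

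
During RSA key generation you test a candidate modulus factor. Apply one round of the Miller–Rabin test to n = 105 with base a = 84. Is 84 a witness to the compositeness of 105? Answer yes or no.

n − 1 = 104 = 2^3 · 13, so s = 3 and d = 13.
x_0 = 84^13 mod 105 = 84.
x_0 is neither 1 nor 104, so continue squaring.
x_1 = 84^2 mod 105 = 21.
x_2 = 21^2 mod 105 = 21.
Reached i = s−1 = 2 without hitting −1: 84 is a Miller–Rabin witness and 105 is composite.

yes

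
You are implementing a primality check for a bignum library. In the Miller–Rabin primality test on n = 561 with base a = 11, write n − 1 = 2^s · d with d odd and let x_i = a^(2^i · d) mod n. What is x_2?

319

n − 1 = 560 = 2^4 · 35, so s = 4 and d = 35.
Repeated squaring mod 561: 11^1 ≡ 11, 11^2 ≡ 121, 11^4 ≡ 55, 11^8 ≡ 220, 11^16 ≡ 154, 11^32 ≡ 154.
35 = 32 + 2 + 1, so 11^35 ≡ 154·121·11 ≡ 209 (mod 561).
x_0 = 209.
x_1 = 209^2 mod 561 = 484.
x_2 = 484^2 mod 561 = 319.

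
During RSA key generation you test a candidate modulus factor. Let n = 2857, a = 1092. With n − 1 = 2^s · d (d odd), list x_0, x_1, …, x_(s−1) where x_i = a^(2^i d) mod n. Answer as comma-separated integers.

n − 1 = 2856 = 2^3 · 357, so s = 3 and d = 357.
x_0 = 1092^357 mod 2857 = 1961.
x_1 = 1961^2 mod 2857 = 2856.
x_2 = 2856^2 mod 2857 = 1.

1961, 2856, 1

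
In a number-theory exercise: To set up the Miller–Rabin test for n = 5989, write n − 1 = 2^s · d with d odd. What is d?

1497

Halving: 5988 → 2994 → 1497; 1497 is odd.
So 5988 = 2^2 · 1497.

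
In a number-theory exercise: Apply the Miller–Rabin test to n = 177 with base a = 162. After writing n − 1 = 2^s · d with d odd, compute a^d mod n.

69

n − 1 = 176 = 2^4 · 11, so s = 4 and d = 11.
162^11 mod 177 = 69.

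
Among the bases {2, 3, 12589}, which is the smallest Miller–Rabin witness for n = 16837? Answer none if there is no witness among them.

2

n − 1 = 16836 = 2^2 · 4209, so s = 2 and d = 4209.
Base 2: x_0 = 2^4209 mod 16837 = 16445. x_0 is neither 1 nor 16836, so continue squaring. x_1 = 16445^2 mod 16837 = 2131. Reached i = s−1 = 1 without hitting −1: 2 is a Miller–Rabin witness and 16837 is composite.
Base 3: x_0 = 3^4209 mod 16837 = 14443. x_0 is neither 1 nor 16836, so continue squaring. x_1 = 14443^2 mod 16837 = 6656. Reached i = s−1 = 1 without hitting −1: 3 is a Miller–Rabin witness and 16837 is composite.
Base 12589: x_0 = 12589^4209 mod 16837 = 4565. x_0 is neither 1 nor 16836, so continue squaring. x_1 = 4565^2 mod 16837 = 11856. Reached i = s−1 = 1 without hitting −1: 12589 is a Miller–Rabin witness and 16837 is composite.
The smallest witness among the given bases is 2.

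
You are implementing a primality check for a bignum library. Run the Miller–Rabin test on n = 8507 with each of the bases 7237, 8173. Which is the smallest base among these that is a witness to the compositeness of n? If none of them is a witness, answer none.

n − 1 = 8506 = 2^1 · 4253, so s = 1 and d = 4253.
Base 7237: x_0 = 7237^4253 mod 8507 = 4558. x_0 ∉ {1, 8506} and s = 1, so 7237 is a Miller–Rabin witness and 8507 is composite.
Base 8173: x_0 = 8173^4253 mod 8507 = 2617. x_0 ∉ {1, 8506} and s = 1, so 8173 is a Miller–Rabin witness and 8507 is composite.
The smallest witness among the given bases is 7237.

7237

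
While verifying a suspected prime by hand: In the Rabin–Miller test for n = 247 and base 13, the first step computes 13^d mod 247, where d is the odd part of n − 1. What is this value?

n − 1 = 246 = 2^1 · 123, so s = 1 and d = 123.
13^123 mod 247 = 65.

65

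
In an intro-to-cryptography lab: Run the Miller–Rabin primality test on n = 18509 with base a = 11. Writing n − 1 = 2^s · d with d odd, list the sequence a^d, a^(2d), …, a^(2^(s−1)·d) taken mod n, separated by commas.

17135, 18467

n − 1 = 18508 = 2^2 · 4627, so s = 2 and d = 4627.
x_0 = 11^4627 mod 18509 = 17135.
x_1 = 17135^2 mod 18509 = 18467.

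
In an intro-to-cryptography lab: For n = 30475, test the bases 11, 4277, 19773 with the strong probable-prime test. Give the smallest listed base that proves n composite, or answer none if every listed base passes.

11

n − 1 = 30474 = 2^1 · 15237, so s = 1 and d = 15237.
Base 11: x_0 = 11^15237 mod 30475 = 27571. x_0 ∉ {1, 30474} and s = 1, so 11 is a Miller–Rabin witness and 30475 is composite.
Base 4277: x_0 = 4277^15237 mod 30475 = 10372. x_0 ∉ {1, 30474} and s = 1, so 4277 is a Miller–Rabin witness and 30475 is composite.
Base 19773: x_0 = 19773^15237 mod 30475 = 18978. x_0 ∉ {1, 30474} and s = 1, so 19773 is a Miller–Rabin witness and 30475 is composite.
The smallest witness among the given bases is 11.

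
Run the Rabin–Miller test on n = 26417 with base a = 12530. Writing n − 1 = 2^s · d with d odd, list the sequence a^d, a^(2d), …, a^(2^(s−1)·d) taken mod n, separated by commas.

n − 1 = 26416 = 2^4 · 1651, so s = 4 and d = 1651.
x_0 = 12530^1651 mod 26417 = 22139.
x_1 = 22139^2 mod 26417 = 20720.
x_2 = 20720^2 mod 26417 = 15733.
x_3 = 15733^2 mod 26417 = 26416.

22139, 20720, 15733, 26416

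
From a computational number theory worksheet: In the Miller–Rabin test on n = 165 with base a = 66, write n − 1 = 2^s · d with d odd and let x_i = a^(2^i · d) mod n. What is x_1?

66

n − 1 = 164 = 2^2 · 41, so s = 2 and d = 41.
By repeated squaring, 66^41 ≡ 66 (mod 165).
x_0 = 66.
x_1 = 66^2 mod 165 = 66.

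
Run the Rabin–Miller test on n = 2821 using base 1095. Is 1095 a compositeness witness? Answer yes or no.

yes

n − 1 = 2820 = 2^2 · 705, so s = 2 and d = 705.
x_0 = 1095^705 mod 2821 = 1210.
x_0 is neither 1 nor 2820, so continue squaring.
x_1 = 1210^2 mod 2821 = 1.
x_1 = 1 but x_0 ≠ ±1, a nontrivial square root of 1 — 1095 is a witness and 2821 is composite.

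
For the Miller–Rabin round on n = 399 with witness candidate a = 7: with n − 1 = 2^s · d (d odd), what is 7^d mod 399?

7

n − 1 = 398 = 2^1 · 199, so s = 1 and d = 199.
7^199 mod 399 = 7.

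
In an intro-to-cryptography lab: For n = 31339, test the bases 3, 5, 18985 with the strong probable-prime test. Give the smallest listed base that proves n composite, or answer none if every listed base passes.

3

n − 1 = 31338 = 2^1 · 15669, so s = 1 and d = 15669.
Base 3: x_0 = 3^15669 mod 31339 = 19683. x_0 ∉ {1, 31338} and s = 1, so 3 is a Miller–Rabin witness and 31339 is composite.
Base 5: x_0 = 5^15669 mod 31339 = 4409. x_0 ∉ {1, 31338} and s = 1, so 5 is a Miller–Rabin witness and 31339 is composite.
Base 18985: x_0 = 18985^15669 mod 31339 = 20756. x_0 ∉ {1, 31338} and s = 1, so 18985 is a Miller–Rabin witness and 31339 is composite.
The smallest witness among the given bases is 3.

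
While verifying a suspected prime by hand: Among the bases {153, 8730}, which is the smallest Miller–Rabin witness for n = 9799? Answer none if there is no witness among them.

n − 1 = 9798 = 2^1 · 4899, so s = 1 and d = 4899.
Base 153: x_0 = 153^4899 mod 9799 = 7272. x_0 ∉ {1, 9798} and s = 1, so 153 is a Miller–Rabin witness and 9799 is composite.
Base 8730: x_0 = 8730^4899 mod 9799 = 8542. x_0 ∉ {1, 9798} and s = 1, so 8730 is a Miller–Rabin witness and 9799 is composite.
The smallest witness among the given bases is 153.

153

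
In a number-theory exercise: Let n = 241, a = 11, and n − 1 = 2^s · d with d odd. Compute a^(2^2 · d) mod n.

177

n − 1 = 240 = 2^4 · 15, so s = 4 and d = 15.
x_0 = 11^15 mod 241 = 130.
x_1 = 130^2 mod 241 = 30.
x_2 = 30^2 mod 241 = 177.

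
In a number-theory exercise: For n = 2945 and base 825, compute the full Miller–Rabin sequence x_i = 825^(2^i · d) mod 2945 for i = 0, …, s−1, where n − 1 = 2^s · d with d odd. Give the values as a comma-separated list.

2520, 980, 330, 2880, 1280, 980, 330

n − 1 = 2944 = 2^7 · 23, so s = 7 and d = 23.
x_0 = 825^23 mod 2945 = 2520.
x_1 = 2520^2 mod 2945 = 980.
x_2 = 980^2 mod 2945 = 330.
x_3 = 330^2 mod 2945 = 2880.
x_4 = 2880^2 mod 2945 = 1280.
x_5 = 1280^2 mod 2945 = 980.
x_6 = 980^2 mod 2945 = 330.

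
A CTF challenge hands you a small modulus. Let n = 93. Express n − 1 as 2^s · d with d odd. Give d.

Halving: 92 → 46 → 23; 23 is odd.
So 92 = 2^2 · 23.

23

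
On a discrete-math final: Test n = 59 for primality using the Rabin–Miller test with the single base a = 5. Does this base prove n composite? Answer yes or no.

n − 1 = 58 = 2^1 · 29, so s = 1 and d = 29.
x_0 = 5^29 mod 59 = 1.
x_0 = 1, so 5 is not a witness.

no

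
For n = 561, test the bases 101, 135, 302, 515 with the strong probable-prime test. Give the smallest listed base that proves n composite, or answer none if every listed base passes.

n − 1 = 560 = 2^4 · 35, so s = 4 and d = 35.
Base 101: x_0 = 101^35 mod 561 = 560. x_0 = 560 ≡ −1, so 101 is not a witness.
Base 135: x_0 = 135^35 mod 561 = 441. x_0 is neither 1 nor 560, so continue squaring. x_1 = 441^2 mod 561 = 375. x_2 = 375^2 mod 561 = 375. x_3 = 375^2 mod 561 = 375. Reached i = s−1 = 3 without hitting −1: 135 is a Miller–Rabin witness and 561 is composite.
Base 302: x_0 = 302^35 mod 561 = 89. x_0 is neither 1 nor 560, so continue squaring. x_1 = 89^2 mod 561 = 67. x_2 = 67^2 mod 561 = 1. x_2 = 1 but x_1 ≠ ±1, a nontrivial square root of 1 — 302 is a witness and 561 is composite.
Base 515: x_0 = 515^35 mod 561 = 23. x_0 is neither 1 nor 560, so continue squaring. x_1 = 23^2 mod 561 = 529. x_2 = 529^2 mod 561 = 463. x_3 = 463^2 mod 561 = 67. Reached i = s−1 = 3 without hitting −1: 515 is a Miller–Rabin witness and 561 is composite.
The smallest witness among the given bases is 135.

135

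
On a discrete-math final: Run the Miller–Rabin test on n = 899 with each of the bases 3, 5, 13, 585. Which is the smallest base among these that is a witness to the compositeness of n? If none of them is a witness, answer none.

3

n − 1 = 898 = 2^1 · 449, so s = 1 and d = 449.
Base 3: x_0 = 3^449 mod 899 = 641. x_0 ∉ {1, 898} and s = 1, so 3 is a Miller–Rabin witness and 899 is composite.
Base 5: x_0 = 5^449 mod 899 = 614. x_0 ∉ {1, 898} and s = 1, so 5 is a Miller–Rabin witness and 899 is composite.
Base 13: x_0 = 13^449 mod 899 = 477. x_0 ∉ {1, 898} and s = 1, so 13 is a Miller–Rabin witness and 899 is composite.
Base 585: x_0 = 585^449 mod 899 = 643. x_0 ∉ {1, 898} and s = 1, so 585 is a Miller–Rabin witness and 899 is composite.
The smallest witness among the given bases is 3.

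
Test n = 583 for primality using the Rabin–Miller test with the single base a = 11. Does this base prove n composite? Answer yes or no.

yes

n − 1 = 582 = 2^1 · 291, so s = 1 and d = 291.
Repeated squaring mod 583: 11^1 ≡ 11, 11^2 ≡ 121, 11^4 ≡ 66, 11^8 ≡ 275, 11^16 ≡ 418, 11^32 ≡ 407, 11^64 ≡ 77, 11^128 ≡ 99, 11^256 ≡ 473.
291 = 256 + 32 + 2 + 1, so 11^291 ≡ 473·407·121·11 ≡ 143 (mod 583).
x_0 = 11^291 mod 583 = 143.
x_0 ∉ {1, 582} and s = 1, so 11 is a Miller–Rabin witness and 583 is composite.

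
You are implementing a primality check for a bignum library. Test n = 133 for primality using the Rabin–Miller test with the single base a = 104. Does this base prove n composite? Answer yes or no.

yes

n − 1 = 132 = 2^2 · 33, so s = 2 and d = 33.
Repeated squaring mod 133: 104^1 ≡ 104, 104^2 ≡ 43, 104^4 ≡ 120, 104^8 ≡ 36, 104^16 ≡ 99, 104^32 ≡ 92.
33 = 32 + 1, so 104^33 ≡ 92·104 ≡ 125 (mod 133).
x_0 = 104^33 mod 133 = 125.
x_0 is neither 1 nor 132, so continue squaring.
x_1 = 125^2 mod 133 = 64.
Reached i = s−1 = 1 without hitting −1: 104 is a Miller–Rabin witness and 133 is composite.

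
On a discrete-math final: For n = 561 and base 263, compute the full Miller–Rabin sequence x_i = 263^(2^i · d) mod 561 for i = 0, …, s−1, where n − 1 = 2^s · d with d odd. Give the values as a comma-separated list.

n − 1 = 560 = 2^4 · 35, so s = 4 and d = 35.
x_0 = 263^35 mod 561 = 461.
x_1 = 461^2 mod 561 = 463.
x_2 = 463^2 mod 561 = 67.
x_3 = 67^2 mod 561 = 1.

461, 463, 67, 1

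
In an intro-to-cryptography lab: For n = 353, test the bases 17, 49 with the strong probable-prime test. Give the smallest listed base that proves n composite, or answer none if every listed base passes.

none

n − 1 = 352 = 2^5 · 11, so s = 5 and d = 11.
Base 17: x_0 = 17^11 mod 353 = 283. x_0 is neither 1 nor 352, so continue squaring. x_1 = 283^2 mod 353 = 311. x_2 = 311^2 mod 353 = 352. x_2 ≡ −1, so 17 is not a witness.
Base 49: x_0 = 49^11 mod 353 = 253. x_0 is neither 1 nor 352, so continue squaring. x_1 = 253^2 mod 353 = 116. x_2 = 116^2 mod 353 = 42. x_3 = 42^2 mod 353 = 352. x_3 ≡ −1, so 49 is not a witness.
No listed base is a witness for 353.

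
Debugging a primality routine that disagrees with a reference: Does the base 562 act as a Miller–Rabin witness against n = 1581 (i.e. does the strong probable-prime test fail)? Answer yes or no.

n − 1 = 1580 = 2^2 · 395, so s = 2 and d = 395.
x_0 = 562^395 mod 1581 = 1.
x_0 = 1, so 562 is not a witness.

no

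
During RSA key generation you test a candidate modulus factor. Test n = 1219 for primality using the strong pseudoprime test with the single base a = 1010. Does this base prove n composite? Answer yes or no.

n − 1 = 1218 = 2^1 · 609, so s = 1 and d = 609.
x_0 = 1010^609 mod 1219 = 191.
x_0 ∉ {1, 1218} and s = 1, so 1010 is a Miller–Rabin witness and 1219 is composite.

yes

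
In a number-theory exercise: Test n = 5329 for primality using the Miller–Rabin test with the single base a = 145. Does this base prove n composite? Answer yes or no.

yes

n − 1 = 5328 = 2^4 · 333, so s = 4 and d = 333.
x_0 = 145^333 mod 5329 = 656.
x_0 is neither 1 nor 5328, so continue squaring.
x_1 = 656^2 mod 5329 = 4016.
x_2 = 4016^2 mod 5329 = 2702.
x_3 = 2702^2 mod 5329 = 74.
Reached i = s−1 = 3 without hitting −1: 145 is a Miller–Rabin witness and 5329 is composite.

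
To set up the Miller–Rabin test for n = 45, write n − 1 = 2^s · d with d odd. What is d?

11

Halving: 44 → 22 → 11; 11 is odd.
So 44 = 2^2 · 11.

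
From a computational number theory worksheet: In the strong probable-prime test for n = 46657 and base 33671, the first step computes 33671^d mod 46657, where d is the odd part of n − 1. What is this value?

36557

n − 1 = 46656 = 2^6 · 729, so s = 6 and d = 729.
33671^729 mod 46657 = 36557.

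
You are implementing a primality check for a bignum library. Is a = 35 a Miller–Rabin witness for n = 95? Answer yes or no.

yes

n − 1 = 94 = 2^1 · 47, so s = 1 and d = 47.
x_0 = 35^47 mod 95 = 85.
x_0 ∉ {1, 94} and s = 1, so 35 is a Miller–Rabin witness and 95 is composite.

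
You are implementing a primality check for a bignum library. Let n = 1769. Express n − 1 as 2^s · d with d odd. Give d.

221

Halving: 1768 → 884 → 442 → 221; 221 is odd.
So 1768 = 2^3 · 221.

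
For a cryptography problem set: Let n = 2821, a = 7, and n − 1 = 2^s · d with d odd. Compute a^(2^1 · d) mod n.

714

n − 1 = 2820 = 2^2 · 705, so s = 2 and d = 705.
Repeated squaring mod 2821: 7^1 ≡ 7, 7^2 ≡ 49, 7^4 ≡ 2401, 7^8 ≡ 1498, 7^16 ≡ 1309, 7^32 ≡ 1134, 7^64 ≡ 2401, 7^128 ≡ 1498, 7^256 ≡ 1309, 7^512 ≡ 1134.
705 = 512 + 128 + 64 + 1, so 7^705 ≡ 1134·1498·2401·7 ≡ 931 (mod 2821).
x_0 = 931.
x_1 = 931^2 mod 2821 = 714.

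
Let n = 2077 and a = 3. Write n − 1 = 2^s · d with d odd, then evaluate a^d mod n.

n − 1 = 2076 = 2^2 · 519, so s = 2 and d = 519.
3^519 mod 2077 = 1331.

1331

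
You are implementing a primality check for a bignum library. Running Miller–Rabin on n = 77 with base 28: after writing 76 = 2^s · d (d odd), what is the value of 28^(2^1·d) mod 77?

n − 1 = 76 = 2^2 · 19, so s = 2 and d = 19.
x_0 = 28^19 mod 77 = 35.
x_1 = 35^2 mod 77 = 70.

70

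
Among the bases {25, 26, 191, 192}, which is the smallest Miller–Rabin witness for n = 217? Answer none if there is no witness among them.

n − 1 = 216 = 2^3 · 27, so s = 3 and d = 27.
Base 25: x_0 = 25^27 mod 217 = 1. x_0 = 1, so 25 is not a witness.
Base 26: x_0 = 26^27 mod 217 = 216. x_0 = 216 ≡ −1, so 26 is not a witness.
Base 191: x_0 = 191^27 mod 217 = 1. x_0 = 1, so 191 is not a witness.
Base 192: x_0 = 192^27 mod 217 = 216. x_0 = 216 ≡ −1, so 192 is not a witness.
No listed base is a witness for 217.

none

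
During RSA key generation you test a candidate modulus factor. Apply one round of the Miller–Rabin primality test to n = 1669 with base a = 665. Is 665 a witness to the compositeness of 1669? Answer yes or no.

n − 1 = 1668 = 2^2 · 417, so s = 2 and d = 417.
x_0 = 665^417 mod 1669 = 1449.
x_0 is neither 1 nor 1668, so continue squaring.
x_1 = 1449^2 mod 1669 = 1668.
x_1 ≡ −1, so 665 is not a witness.

no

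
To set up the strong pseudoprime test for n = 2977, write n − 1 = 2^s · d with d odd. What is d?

93

Halving: 2976 → 1488 → 744 → 372 → 186 → 93; 93 is odd.
So 2976 = 2^5 · 93.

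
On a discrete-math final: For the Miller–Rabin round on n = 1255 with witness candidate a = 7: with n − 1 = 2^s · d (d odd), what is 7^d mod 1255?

n − 1 = 1254 = 2^1 · 627, so s = 1 and d = 627.
7^627 mod 1255 = 1053.

1053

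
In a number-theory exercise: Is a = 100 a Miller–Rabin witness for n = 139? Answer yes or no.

n − 1 = 138 = 2^1 · 69, so s = 1 and d = 69.
x_0 = 100^69 mod 139 = 1.
x_0 = 1, so 100 is not a witness.

no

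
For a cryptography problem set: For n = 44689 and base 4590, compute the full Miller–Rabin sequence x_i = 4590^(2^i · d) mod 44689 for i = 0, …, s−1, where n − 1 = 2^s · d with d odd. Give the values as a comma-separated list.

33826, 25809, 14936, 41297

n − 1 = 44688 = 2^4 · 2793, so s = 4 and d = 2793.
x_0 = 4590^2793 mod 44689 = 33826.
x_1 = 33826^2 mod 44689 = 25809.
x_2 = 25809^2 mod 44689 = 14936.
x_3 = 14936^2 mod 44689 = 41297.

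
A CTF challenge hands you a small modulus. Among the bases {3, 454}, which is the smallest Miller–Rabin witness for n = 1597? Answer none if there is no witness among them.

n − 1 = 1596 = 2^2 · 399, so s = 2 and d = 399.
Base 3: x_0 = 3^399 mod 1597 = 1. x_0 = 1, so 3 is not a witness.
Base 454: x_0 = 454^399 mod 1597 = 1. x_0 = 1, so 454 is not a witness.
No listed base is a witness for 1597.

none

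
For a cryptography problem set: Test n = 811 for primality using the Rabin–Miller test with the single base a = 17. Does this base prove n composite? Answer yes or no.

n − 1 = 810 = 2^1 · 405, so s = 1 and d = 405.
x_0 = 17^405 mod 811 = 810.
x_0 = 810 ≡ −1, so 17 is not a witness.

no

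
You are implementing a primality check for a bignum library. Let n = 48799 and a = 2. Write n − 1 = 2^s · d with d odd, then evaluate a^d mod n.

1

n − 1 = 48798 = 2^1 · 24399, so s = 1 and d = 24399.
2^24399 mod 48799 = 1.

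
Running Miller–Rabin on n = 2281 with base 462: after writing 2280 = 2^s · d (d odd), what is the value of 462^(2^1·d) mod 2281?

n − 1 = 2280 = 2^3 · 285, so s = 3 and d = 285.
x_0 = 462^285 mod 2281 = 686.
x_1 = 686^2 mod 2281 = 710.

710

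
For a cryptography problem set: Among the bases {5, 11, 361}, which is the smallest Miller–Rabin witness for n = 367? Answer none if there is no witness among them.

n − 1 = 366 = 2^1 · 183, so s = 1 and d = 183.
Base 5: x_0 = 5^183 mod 367 = 366. x_0 = 366 ≡ −1, so 5 is not a witness.
Base 11: x_0 = 11^183 mod 367 = 366. x_0 = 366 ≡ −1, so 11 is not a witness.
Base 361: x_0 = 361^183 mod 367 = 1. x_0 = 1, so 361 is not a witness.
No listed base is a witness for 367.

none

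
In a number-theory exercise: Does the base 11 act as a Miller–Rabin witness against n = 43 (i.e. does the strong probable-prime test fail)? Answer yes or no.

no

n − 1 = 42 = 2^1 · 21, so s = 1 and d = 21.
Repeated squaring mod 43: 11^1 ≡ 11, 11^2 ≡ 35, 11^4 ≡ 21, 11^8 ≡ 11, 11^16 ≡ 35.
21 = 16 + 4 + 1, so 11^21 ≡ 35·21·11 ≡ 1 (mod 43).
x_0 = 11^21 mod 43 = 1.
x_0 = 1, so 11 is not a witness.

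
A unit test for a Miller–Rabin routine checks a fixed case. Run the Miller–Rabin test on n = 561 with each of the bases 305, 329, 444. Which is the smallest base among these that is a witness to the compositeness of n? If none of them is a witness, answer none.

329

n − 1 = 560 = 2^4 · 35, so s = 4 and d = 35.
Base 305: x_0 = 305^35 mod 561 = 560. x_0 = 560 ≡ −1, so 305 is not a witness.
Base 329: x_0 = 329^35 mod 561 = 131. x_0 is neither 1 nor 560, so continue squaring. x_1 = 131^2 mod 561 = 331. x_2 = 331^2 mod 561 = 166. x_3 = 166^2 mod 561 = 67. Reached i = s−1 = 3 without hitting −1: 329 is a Miller–Rabin witness and 561 is composite.
Base 444: x_0 = 444^35 mod 561 = 144. x_0 is neither 1 nor 560, so continue squaring. x_1 = 144^2 mod 561 = 540. x_2 = 540^2 mod 561 = 441. x_3 = 441^2 mod 561 = 375. Reached i = s−1 = 3 without hitting −1: 444 is a Miller–Rabin witness and 561 is composite.
The smallest witness among the given bases is 329.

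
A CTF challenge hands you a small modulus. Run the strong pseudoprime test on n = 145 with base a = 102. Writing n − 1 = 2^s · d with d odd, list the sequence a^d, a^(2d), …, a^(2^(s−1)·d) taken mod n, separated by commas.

142, 9, 81, 36

n − 1 = 144 = 2^4 · 9, so s = 4 and d = 9.
x_0 = 102^9 mod 145 = 142.
x_1 = 142^2 mod 145 = 9.
x_2 = 9^2 mod 145 = 81.
x_3 = 81^2 mod 145 = 36.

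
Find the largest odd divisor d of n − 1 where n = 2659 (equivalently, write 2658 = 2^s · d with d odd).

1329

Halving: 2658 → 1329; 1329 is odd.
So 2658 = 2^1 · 1329.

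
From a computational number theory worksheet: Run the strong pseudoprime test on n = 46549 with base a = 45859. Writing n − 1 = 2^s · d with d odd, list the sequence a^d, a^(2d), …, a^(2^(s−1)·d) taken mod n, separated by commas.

46548, 1

n − 1 = 46548 = 2^2 · 11637, so s = 2 and d = 11637.
x_0 = 45859^11637 mod 46549 = 46548.
x_1 = 46548^2 mod 46549 = 1.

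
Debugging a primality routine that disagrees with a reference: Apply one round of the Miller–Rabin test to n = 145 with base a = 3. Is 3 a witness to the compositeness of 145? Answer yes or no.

yes

n − 1 = 144 = 2^4 · 9, so s = 4 and d = 9.
x_0 = 3^9 mod 145 = 108.
x_0 is neither 1 nor 144, so continue squaring.
x_1 = 108^2 mod 145 = 64.
x_2 = 64^2 mod 145 = 36.
x_3 = 36^2 mod 145 = 136.
Reached i = s−1 = 3 without hitting −1: 3 is a Miller–Rabin witness and 145 is composite.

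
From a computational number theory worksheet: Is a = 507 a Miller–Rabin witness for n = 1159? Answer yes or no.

yes

n − 1 = 1158 = 2^1 · 579, so s = 1 and d = 579.
x_0 = 507^579 mod 1159 = 468.
x_0 ∉ {1, 1158} and s = 1, so 507 is a Miller–Rabin witness and 1159 is composite.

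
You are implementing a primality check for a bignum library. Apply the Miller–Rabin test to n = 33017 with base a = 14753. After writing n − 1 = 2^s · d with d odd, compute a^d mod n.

12631

n − 1 = 33016 = 2^3 · 4127, so s = 3 and d = 4127.
14753^4127 mod 33017 = 12631.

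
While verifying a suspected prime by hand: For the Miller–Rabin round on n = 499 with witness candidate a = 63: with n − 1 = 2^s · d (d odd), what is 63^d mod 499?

n − 1 = 498 = 2^1 · 249, so s = 1 and d = 249.
63^249 mod 499 = 498.

498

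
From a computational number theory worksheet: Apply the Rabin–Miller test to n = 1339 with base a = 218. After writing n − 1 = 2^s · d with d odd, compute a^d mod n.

n − 1 = 1338 = 2^1 · 669, so s = 1 and d = 669.
By repeated squaring, 218^669 ≡ 1325 (mod 1339).

1325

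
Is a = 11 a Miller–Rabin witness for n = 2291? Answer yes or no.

n − 1 = 2290 = 2^1 · 1145, so s = 1 and d = 1145.
x_0 = 11^1145 mod 2291 = 1991.
x_0 ∉ {1, 2290} and s = 1, so 11 is a Miller–Rabin witness and 2291 is composite.

yes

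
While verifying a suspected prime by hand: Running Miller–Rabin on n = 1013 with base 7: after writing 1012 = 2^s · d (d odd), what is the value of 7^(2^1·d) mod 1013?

1012

n − 1 = 1012 = 2^2 · 253, so s = 2 and d = 253.
x_0 = 7^253 mod 1013 = 968.
x_1 = 968^2 mod 1013 = 1012.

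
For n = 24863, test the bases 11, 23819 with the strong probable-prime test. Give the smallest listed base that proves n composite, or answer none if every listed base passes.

11

n − 1 = 24862 = 2^1 · 12431, so s = 1 and d = 12431.
Base 11: x_0 = 11^12431 mod 24863 = 22505. x_0 ∉ {1, 24862} and s = 1, so 11 is a Miller–Rabin witness and 24863 is composite.
Base 23819: x_0 = 23819^12431 mod 24863 = 10318. x_0 ∉ {1, 24862} and s = 1, so 23819 is a Miller–Rabin witness and 24863 is composite.
The smallest witness among the given bases is 11.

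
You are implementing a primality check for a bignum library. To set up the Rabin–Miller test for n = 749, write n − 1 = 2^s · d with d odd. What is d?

187

Halving: 748 → 374 → 187; 187 is odd.
So 748 = 2^2 · 187.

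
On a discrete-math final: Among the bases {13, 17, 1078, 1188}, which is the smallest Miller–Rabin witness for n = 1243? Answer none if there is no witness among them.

n − 1 = 1242 = 2^1 · 621, so s = 1 and d = 621.
Base 13: x_0 = 13^621 mod 1243 = 992. x_0 ∉ {1, 1242} and s = 1, so 13 is a Miller–Rabin witness and 1243 is composite.
Base 17: x_0 = 17^621 mod 1243 = 666. x_0 ∉ {1, 1242} and s = 1, so 17 is a Miller–Rabin witness and 1243 is composite.
Base 1078: x_0 = 1078^621 mod 1243 = 627. x_0 ∉ {1, 1242} and s = 1, so 1078 is a Miller–Rabin witness and 1243 is composite.
Base 1188: x_0 = 1188^621 mod 1243 = 1133. x_0 ∉ {1, 1242} and s = 1, so 1188 is a Miller–Rabin witness and 1243 is composite.
The smallest witness among the given bases is 13.

13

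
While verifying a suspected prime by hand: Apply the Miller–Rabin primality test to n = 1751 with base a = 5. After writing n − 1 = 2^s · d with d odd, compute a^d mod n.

n − 1 = 1750 = 2^1 · 875, so s = 1 and d = 875.
Repeated squaring mod 1751: 5^1 ≡ 5, 5^2 ≡ 25, 5^4 ≡ 625, 5^8 ≡ 152, 5^16 ≡ 341, 5^32 ≡ 715, 5^64 ≡ 1684, 5^128 ≡ 987, 5^256 ≡ 613, 5^512 ≡ 1055.
875 = 512 + 256 + 64 + 32 + 8 + 2 + 1, so 5^875 ≡ 1055·613·1684·715·152·25·5 ≡ 878 (mod 1751).

878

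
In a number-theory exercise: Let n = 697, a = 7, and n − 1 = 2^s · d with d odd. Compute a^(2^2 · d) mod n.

n − 1 = 696 = 2^3 · 87, so s = 3 and d = 87.
x_0 = 7^87 mod 697 = 386.
x_1 = 386^2 mod 697 = 535.
x_2 = 535^2 mod 697 = 455.

455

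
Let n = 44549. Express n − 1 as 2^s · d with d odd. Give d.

11137

Halving: 44548 → 22274 → 11137; 11137 is odd.
So 44548 = 2^2 · 11137.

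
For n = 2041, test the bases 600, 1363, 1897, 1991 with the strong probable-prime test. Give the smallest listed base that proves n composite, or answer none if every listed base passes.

none

n − 1 = 2040 = 2^3 · 255, so s = 3 and d = 255.
Base 600: x_0 = 600^255 mod 2041 = 970. x_0 is neither 1 nor 2040, so continue squaring. x_1 = 970^2 mod 2041 = 2040. x_1 ≡ −1, so 600 is not a witness.
Base 1363: x_0 = 1363^255 mod 2041 = 1071. x_0 is neither 1 nor 2040, so continue squaring. x_1 = 1071^2 mod 2041 = 2040. x_1 ≡ −1, so 1363 is not a witness.
Base 1897: x_0 = 1897^255 mod 2041 = 2040. x_0 = 2040 ≡ −1, so 1897 is not a witness.
Base 1991: x_0 = 1991^255 mod 2041 = 1542. x_0 is neither 1 nor 2040, so continue squaring. x_1 = 1542^2 mod 2041 = 2040. x_1 ≡ −1, so 1991 is not a witness.
No listed base is a witness for 2041.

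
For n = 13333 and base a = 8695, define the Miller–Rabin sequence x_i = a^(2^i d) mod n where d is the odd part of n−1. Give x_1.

1

n − 1 = 13332 = 2^2 · 3333, so s = 2 and d = 3333.
By repeated squaring, 8695^3333 ≡ 13332 (mod 13333).
x_0 = 13332.
x_1 = 13332^2 mod 13333 = 1.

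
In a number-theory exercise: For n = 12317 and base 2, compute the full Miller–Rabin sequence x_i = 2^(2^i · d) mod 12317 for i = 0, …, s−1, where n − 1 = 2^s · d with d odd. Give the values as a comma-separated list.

n − 1 = 12316 = 2^2 · 3079, so s = 2 and d = 3079.
x_0 = 2^3079 mod 12317 = 7628.
x_1 = 7628^2 mod 12317 = 876.

7628, 876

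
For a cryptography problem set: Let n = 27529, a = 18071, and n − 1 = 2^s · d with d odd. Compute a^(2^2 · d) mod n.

n − 1 = 27528 = 2^3 · 3441, so s = 3 and d = 3441.
x_0 = 18071^3441 mod 27529 = 13579.
x_1 = 13579^2 mod 27529 = 27528.
x_2 = 27528^2 mod 27529 = 1.

1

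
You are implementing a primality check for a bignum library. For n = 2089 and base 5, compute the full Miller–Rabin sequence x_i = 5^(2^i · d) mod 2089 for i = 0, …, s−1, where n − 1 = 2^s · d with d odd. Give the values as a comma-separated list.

n − 1 = 2088 = 2^3 · 261, so s = 3 and d = 261.
x_0 = 5^261 mod 2089 = 1300.
x_1 = 1300^2 mod 2089 = 2088.
x_2 = 2088^2 mod 2089 = 1.

1300, 2088, 1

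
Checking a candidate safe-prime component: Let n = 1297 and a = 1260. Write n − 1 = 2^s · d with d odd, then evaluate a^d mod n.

n − 1 = 1296 = 2^4 · 81, so s = 4 and d = 81.
Repeated squaring mod 1297: 1260^1 ≡ 1260, 1260^2 ≡ 72, 1260^4 ≡ 1293, 1260^8 ≡ 16, 1260^16 ≡ 256, 1260^32 ≡ 686, 1260^64 ≡ 1082.
81 = 64 + 16 + 1, so 1260^81 ≡ 1082·256·1260 ≡ 190 (mod 1297).

190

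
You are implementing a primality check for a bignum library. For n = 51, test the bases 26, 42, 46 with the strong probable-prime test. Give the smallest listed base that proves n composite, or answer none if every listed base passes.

n − 1 = 50 = 2^1 · 25, so s = 1 and d = 25.
Base 26: x_0 = 26^25 mod 51 = 26. x_0 ∉ {1, 50} and s = 1, so 26 is a Miller–Rabin witness and 51 is composite.
Base 42: x_0 = 42^25 mod 51 = 42. x_0 ∉ {1, 50} and s = 1, so 42 is a Miller–Rabin witness and 51 is composite.
Base 46: x_0 = 46^25 mod 51 = 22. x_0 ∉ {1, 50} and s = 1, so 46 is a Miller–Rabin witness and 51 is composite.
The smallest witness among the given bases is 26.

26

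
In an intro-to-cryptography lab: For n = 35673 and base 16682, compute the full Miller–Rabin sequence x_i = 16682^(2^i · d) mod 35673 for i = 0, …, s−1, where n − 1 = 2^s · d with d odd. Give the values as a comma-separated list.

n − 1 = 35672 = 2^3 · 4459, so s = 3 and d = 4459.
x_0 = 16682^4459 mod 35673 = 17195.
x_1 = 17195^2 mod 35673 = 10201.
x_2 = 10201^2 mod 35673 = 2260.

17195, 10201, 2260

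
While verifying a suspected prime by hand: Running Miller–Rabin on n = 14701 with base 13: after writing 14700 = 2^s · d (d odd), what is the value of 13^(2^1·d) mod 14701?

n − 1 = 14700 = 2^2 · 3675, so s = 2 and d = 3675.
x_0 = 13^3675 mod 14701 = 13299.
x_1 = 13299^2 mod 14701 = 10371.

10371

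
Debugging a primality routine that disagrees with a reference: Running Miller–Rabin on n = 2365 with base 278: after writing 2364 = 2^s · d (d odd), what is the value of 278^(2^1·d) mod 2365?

2154

n − 1 = 2364 = 2^2 · 591, so s = 2 and d = 591.
x_0 = 278^591 mod 2365 = 432.
x_1 = 432^2 mod 2365 = 2154.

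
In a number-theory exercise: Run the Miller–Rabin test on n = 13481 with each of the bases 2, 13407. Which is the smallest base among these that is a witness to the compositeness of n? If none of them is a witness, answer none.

n − 1 = 13480 = 2^3 · 1685, so s = 3 and d = 1685.
Base 2: x_0 = 2^1685 mod 13481 = 32. x_0 is neither 1 nor 13480, so continue squaring. x_1 = 32^2 mod 13481 = 1024. x_2 = 1024^2 mod 13481 = 10539. Reached i = s−1 = 2 without hitting −1: 2 is a Miller–Rabin witness and 13481 is composite.
Base 13407: x_0 = 13407^1685 mod 13481 = 6419. x_0 is neither 1 nor 13480, so continue squaring. x_1 = 6419^2 mod 13481 = 5625. x_2 = 5625^2 mod 13481 = 718. Reached i = s−1 = 2 without hitting −1: 13407 is a Miller–Rabin witness and 13481 is composite.
The smallest witness among the given bases is 2.

2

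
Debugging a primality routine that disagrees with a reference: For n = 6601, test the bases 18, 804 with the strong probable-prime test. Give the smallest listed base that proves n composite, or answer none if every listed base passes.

none

n − 1 = 6600 = 2^3 · 825, so s = 3 and d = 825.
Base 18: x_0 = 18^825 mod 6601 = 1. x_0 = 1, so 18 is not a witness.
Base 804: x_0 = 804^825 mod 6601 = 6600. x_0 = 6600 ≡ −1, so 804 is not a witness.
No listed base is a witness for 6601.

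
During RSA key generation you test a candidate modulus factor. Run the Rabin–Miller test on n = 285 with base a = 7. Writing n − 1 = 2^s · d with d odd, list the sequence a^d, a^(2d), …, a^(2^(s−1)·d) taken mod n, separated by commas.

163, 64

n − 1 = 284 = 2^2 · 71, so s = 2 and d = 71.
x_0 = 7^71 mod 285 = 163.
x_1 = 163^2 mod 285 = 64.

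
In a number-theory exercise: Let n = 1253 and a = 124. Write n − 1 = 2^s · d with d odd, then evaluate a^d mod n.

n − 1 = 1252 = 2^2 · 313, so s = 2 and d = 313.
By repeated squaring, 124^313 ≡ 1125 (mod 1253).

1125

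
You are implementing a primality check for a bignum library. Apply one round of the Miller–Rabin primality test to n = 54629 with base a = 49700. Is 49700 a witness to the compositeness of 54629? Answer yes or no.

n − 1 = 54628 = 2^2 · 13657, so s = 2 and d = 13657.
Repeated squaring mod 54629: 49700^1 ≡ 49700, 49700^2 ≡ 39765, 49700^4 ≡ 18820, 49700^8 ≡ 32593, 49700^16 ≡ 42744, 49700^32 ≡ 37260, 49700^64 ≡ 20823, 49700^128 ≡ 6956, 49700^256 ≡ 39271, 49700^512 ≡ 34771, 49700^1024 ≡ 28042, 49700^2048 ≡ 23938, 49700^4096 ≡ 24263, 49700^8192 ≡ 11065.
13657 = 8192 + 4096 + 1024 + 256 + 64 + 16 + 8 + 1, so 49700^13657 ≡ 11065·24263·28042·39271·20823·42744·32593·49700 ≡ 1 (mod 54629).
x_0 = 49700^13657 mod 54629 = 1.
x_0 = 1, so 49700 is not a witness.

no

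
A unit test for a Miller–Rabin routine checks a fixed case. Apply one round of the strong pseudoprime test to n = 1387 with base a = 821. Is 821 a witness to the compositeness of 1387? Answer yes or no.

yes

n − 1 = 1386 = 2^1 · 693, so s = 1 and d = 693.
x_0 = 821^693 mod 1387 = 875.
x_0 ∉ {1, 1386} and s = 1, so 821 is a Miller–Rabin witness and 1387 is composite.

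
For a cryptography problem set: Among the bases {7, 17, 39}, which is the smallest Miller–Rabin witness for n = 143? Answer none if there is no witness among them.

7

n − 1 = 142 = 2^1 · 71, so s = 1 and d = 71.
Base 7: x_0 = 7^71 mod 143 = 106. x_0 ∉ {1, 142} and s = 1, so 7 is a Miller–Rabin witness and 143 is composite.
Base 17: x_0 = 17^71 mod 143 = 127. x_0 ∉ {1, 142} and s = 1, so 17 is a Miller–Rabin witness and 143 is composite.
Base 39: x_0 = 39^71 mod 143 = 39. x_0 ∉ {1, 142} and s = 1, so 39 is a Miller–Rabin witness and 143 is composite.
The smallest witness among the given bases is 7.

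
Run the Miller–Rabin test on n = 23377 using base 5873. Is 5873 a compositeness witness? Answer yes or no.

no

n − 1 = 23376 = 2^4 · 1461, so s = 4 and d = 1461.
x_0 = 5873^1461 mod 23377 = 22046.
x_0 is neither 1 nor 23376, so continue squaring.
x_1 = 22046^2 mod 23377 = 18286.
x_2 = 18286^2 mod 23377 = 16565.
x_3 = 16565^2 mod 23377 = 23376.
x_3 ≡ −1, so 5873 is not a witness.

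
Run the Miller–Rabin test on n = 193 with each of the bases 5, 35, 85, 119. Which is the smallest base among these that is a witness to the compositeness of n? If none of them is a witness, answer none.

none

n − 1 = 192 = 2^6 · 3, so s = 6 and d = 3.
Base 5: x_0 = 5^3 mod 193 = 125. x_0 is neither 1 nor 192, so continue squaring. x_1 = 125^2 mod 193 = 185. x_2 = 185^2 mod 193 = 64. x_3 = 64^2 mod 193 = 43. x_4 = 43^2 mod 193 = 112. x_5 = 112^2 mod 193 = 192. x_5 ≡ −1, so 5 is not a witness.
Base 35: x_0 = 35^3 mod 193 = 29. x_0 is neither 1 nor 192, so continue squaring. x_1 = 29^2 mod 193 = 69. x_2 = 69^2 mod 193 = 129. x_3 = 129^2 mod 193 = 43. x_4 = 43^2 mod 193 = 112. x_5 = 112^2 mod 193 = 192. x_5 ≡ −1, so 35 is not a witness.
Base 85: x_0 = 85^3 mod 193 = 192. x_0 = 192 ≡ −1, so 85 is not a witness.
Base 119: x_0 = 119^3 mod 193 = 76. x_0 is neither 1 nor 192, so continue squaring. x_1 = 76^2 mod 193 = 179. x_2 = 179^2 mod 193 = 3. x_3 = 3^2 mod 193 = 9. x_4 = 9^2 mod 193 = 81. x_5 = 81^2 mod 193 = 192. x_5 ≡ −1, so 119 is not a witness.
No listed base is a witness for 193.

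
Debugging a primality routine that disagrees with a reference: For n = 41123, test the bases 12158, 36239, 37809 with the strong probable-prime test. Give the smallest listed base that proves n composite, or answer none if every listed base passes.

12158

n − 1 = 41122 = 2^1 · 20561, so s = 1 and d = 20561.
Base 12158: x_0 = 12158^20561 mod 41123 = 19825. x_0 ∉ {1, 41122} and s = 1, so 12158 is a Miller–Rabin witness and 41123 is composite.
Base 36239: x_0 = 36239^20561 mod 41123 = 3480. x_0 ∉ {1, 41122} and s = 1, so 36239 is a Miller–Rabin witness and 41123 is composite.
Base 37809: x_0 = 37809^20561 mod 41123 = 37112. x_0 ∉ {1, 41122} and s = 1, so 37809 is a Miller–Rabin witness and 41123 is composite.
The smallest witness among the given bases is 12158.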